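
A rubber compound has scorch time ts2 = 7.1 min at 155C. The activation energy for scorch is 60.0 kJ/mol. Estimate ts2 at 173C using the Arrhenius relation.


Convert temperatures: T1 = 155 + 273.15 = 428.15 K, T2 = 173 + 273.15 = 446.15 K
ts2_new = 7.1 * exp(60000 / 8.314 * (1/446.15 - 1/428.15))
1/T2 - 1/T1 = -9.4231e-05
ts2_new = 3.6 min

3.6 min


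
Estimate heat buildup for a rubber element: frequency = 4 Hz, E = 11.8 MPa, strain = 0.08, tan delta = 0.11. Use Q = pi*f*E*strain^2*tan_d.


Q = pi * f * E * strain^2 * tan_d
= pi * 4 * 11.8 * 0.08^2 * 0.11
= pi * 4 * 11.8 * 0.0064 * 0.11
= 0.1044

Q = 0.1044


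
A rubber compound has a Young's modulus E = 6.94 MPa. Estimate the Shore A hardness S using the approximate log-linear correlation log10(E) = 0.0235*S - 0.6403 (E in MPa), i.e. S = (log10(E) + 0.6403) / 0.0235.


log10(E) = 0.0235*S - 0.6403  =>  S = (log10(E) + 0.6403) / 0.0235
log10(6.94) = 0.841359
S = (0.841359 + 0.6403) / 0.0235 = 1.481659 / 0.0235
S = 63.0

Shore A = 63.0


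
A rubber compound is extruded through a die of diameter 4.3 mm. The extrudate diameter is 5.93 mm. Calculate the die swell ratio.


Die swell ratio = D_extrudate / D_die
= 5.93 / 4.3
= 1.379

Die swell = 1.379


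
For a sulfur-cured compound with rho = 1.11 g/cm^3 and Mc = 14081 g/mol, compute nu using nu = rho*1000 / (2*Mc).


nu = rho * 1000 / (2 * Mc)
nu = 1.11 * 1000 / (2 * 14081)
nu = 1110.0 / 28162
nu = 0.0394 mol/L

0.0394 mol/L


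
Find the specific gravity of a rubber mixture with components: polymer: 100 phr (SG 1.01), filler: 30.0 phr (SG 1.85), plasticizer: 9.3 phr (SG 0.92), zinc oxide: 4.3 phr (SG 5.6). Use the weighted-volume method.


Sum of weights = 143.6
Volume contributions:
  polymer: 100/1.01 = 99.0099
  filler: 30.0/1.85 = 16.2162
  plasticizer: 9.3/0.92 = 10.1087
  zinc oxide: 4.3/5.6 = 0.7679
Sum of volumes = 126.1027
SG = 143.6 / 126.1027 = 1.139

SG = 1.139


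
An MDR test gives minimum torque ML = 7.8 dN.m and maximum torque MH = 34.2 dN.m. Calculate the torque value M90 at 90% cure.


M90 = ML + 0.9 * (MH - ML)
M90 = 7.8 + 0.9 * (34.2 - 7.8)
M90 = 7.8 + 0.9 * 26.4
M90 = 31.56 dN.m

31.56 dN.m


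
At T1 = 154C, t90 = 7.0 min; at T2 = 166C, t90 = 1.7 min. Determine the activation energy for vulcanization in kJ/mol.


T1 = 427.15 K, T2 = 439.15 K
1/T1 - 1/T2 = 6.3972e-05
ln(t1/t2) = ln(7.0/1.7) = 1.4153
Ea = 8.314 * 1.4153 / 6.3972e-05 = 183935.2741 J/mol
Ea = 183.94 kJ/mol

183.94 kJ/mol


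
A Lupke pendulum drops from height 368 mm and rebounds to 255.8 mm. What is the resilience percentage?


Resilience = h_rebound / h_drop * 100
= 255.8 / 368 * 100
= 69.5%

69.5%


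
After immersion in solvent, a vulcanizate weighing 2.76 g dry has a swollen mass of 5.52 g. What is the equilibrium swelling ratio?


Q = W_swollen / W_dry
Q = 5.52 / 2.76
Q = 2.0

Q = 2.0


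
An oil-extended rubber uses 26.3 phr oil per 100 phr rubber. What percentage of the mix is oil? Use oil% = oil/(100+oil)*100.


Oil % = oil / (100 + oil) * 100
= 26.3 / (100 + 26.3) * 100
= 26.3 / 126.3 * 100
= 20.82%

20.82%


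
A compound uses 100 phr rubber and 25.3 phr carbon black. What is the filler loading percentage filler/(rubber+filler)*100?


Filler % = filler / (rubber + filler) * 100
= 25.3 / (100 + 25.3) * 100
= 25.3 / 125.3 * 100
= 20.19%

20.19%


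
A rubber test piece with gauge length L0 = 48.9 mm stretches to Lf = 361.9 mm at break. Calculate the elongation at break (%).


Elongation = (Lf - L0) / L0 * 100
= (361.9 - 48.9) / 48.9 * 100
= 313.0 / 48.9 * 100
= 640.1%

640.1%


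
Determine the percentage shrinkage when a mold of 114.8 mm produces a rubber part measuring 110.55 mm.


Shrinkage = (mold - part) / mold * 100
= (114.8 - 110.55) / 114.8 * 100
= 4.25 / 114.8 * 100
= 3.7%

3.7%


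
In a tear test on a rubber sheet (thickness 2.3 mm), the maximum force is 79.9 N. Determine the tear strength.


Tear strength = force / thickness
= 79.9 / 2.3
= 34.74 N/mm

34.74 N/mm


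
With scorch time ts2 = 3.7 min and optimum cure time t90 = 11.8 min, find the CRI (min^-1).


CRI = 100 / (t90 - ts2)
= 100 / (11.8 - 3.7)
= 100 / 8.1
= 12.35 min^-1

12.35 min^-1


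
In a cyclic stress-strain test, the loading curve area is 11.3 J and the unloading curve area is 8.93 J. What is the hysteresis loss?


Hysteresis loss = loading - unloading
= 11.3 - 8.93
= 2.37 J

2.37 J


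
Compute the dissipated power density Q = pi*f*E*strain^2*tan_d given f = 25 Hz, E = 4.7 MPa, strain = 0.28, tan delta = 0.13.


Q = pi * f * E * strain^2 * tan_d
= pi * 25 * 4.7 * 0.28^2 * 0.13
= pi * 25 * 4.7 * 0.0784 * 0.13
= 3.7622

Q = 3.7622


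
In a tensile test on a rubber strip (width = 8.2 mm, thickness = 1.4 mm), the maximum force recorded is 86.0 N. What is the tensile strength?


Area = width * thickness = 8.2 * 1.4 = 11.48 mm^2
TS = force / area = 86.0 / 11.48 = 7.49 MPa

7.49 MPa


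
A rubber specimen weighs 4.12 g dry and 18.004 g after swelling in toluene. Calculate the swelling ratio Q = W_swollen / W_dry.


Q = W_swollen / W_dry
Q = 18.004 / 4.12
Q = 4.37

Q = 4.37


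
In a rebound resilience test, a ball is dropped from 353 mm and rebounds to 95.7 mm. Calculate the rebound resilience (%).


Resilience = h_rebound / h_drop * 100
= 95.7 / 353 * 100
= 27.1%

27.1%


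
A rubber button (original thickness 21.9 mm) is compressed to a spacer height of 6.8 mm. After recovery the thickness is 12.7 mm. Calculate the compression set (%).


CS = (t0 - recovered) / (t0 - ts) * 100
= (21.9 - 12.7) / (21.9 - 6.8) * 100
= 9.2 / 15.1 * 100
= 60.9%

60.9%


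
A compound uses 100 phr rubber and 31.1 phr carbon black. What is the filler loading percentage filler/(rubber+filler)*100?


Filler % = filler / (rubber + filler) * 100
= 31.1 / (100 + 31.1) * 100
= 31.1 / 131.1 * 100
= 23.72%

23.72%


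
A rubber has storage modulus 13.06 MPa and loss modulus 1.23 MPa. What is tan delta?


tan delta = E'' / E'
= 1.23 / 13.06
= 0.0942

tan delta = 0.0942


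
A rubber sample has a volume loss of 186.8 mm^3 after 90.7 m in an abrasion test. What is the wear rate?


Rate = volume_loss / distance
= 186.8 / 90.7
= 2.06 mm^3/m

2.06 mm^3/m


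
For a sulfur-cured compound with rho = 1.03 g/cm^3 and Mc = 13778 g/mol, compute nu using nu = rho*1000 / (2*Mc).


nu = rho * 1000 / (2 * Mc)
nu = 1.03 * 1000 / (2 * 13778)
nu = 1030.0 / 27556
nu = 0.0374 mol/L

0.0374 mol/L


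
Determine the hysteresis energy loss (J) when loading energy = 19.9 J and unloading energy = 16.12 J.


Hysteresis loss = loading - unloading
= 19.9 - 16.12
= 3.78 J

3.78 J


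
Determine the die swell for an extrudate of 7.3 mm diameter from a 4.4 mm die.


Die swell ratio = D_extrudate / D_die
= 7.3 / 4.4
= 1.659

Die swell = 1.659


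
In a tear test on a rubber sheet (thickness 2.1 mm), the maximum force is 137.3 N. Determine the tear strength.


Tear strength = force / thickness
= 137.3 / 2.1
= 65.38 N/mm

65.38 N/mm


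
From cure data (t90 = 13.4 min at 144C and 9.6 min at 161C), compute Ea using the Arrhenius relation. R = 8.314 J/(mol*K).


T1 = 417.15 K, T2 = 434.15 K
1/T1 - 1/T2 = 9.3868e-05
ln(t1/t2) = ln(13.4/9.6) = 0.3335
Ea = 8.314 * 0.3335 / 9.3868e-05 = 29537.7943 J/mol
Ea = 29.54 kJ/mol

29.54 kJ/mol


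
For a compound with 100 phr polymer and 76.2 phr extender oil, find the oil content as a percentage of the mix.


Oil % = oil / (100 + oil) * 100
= 76.2 / (100 + 76.2) * 100
= 76.2 / 176.2 * 100
= 43.25%

43.25%


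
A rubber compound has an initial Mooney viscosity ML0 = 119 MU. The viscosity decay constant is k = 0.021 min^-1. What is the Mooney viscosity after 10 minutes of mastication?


ML = ML0 * exp(-k * t)
ML = 119 * exp(-0.021 * 10)
ML = 119 * 0.8106
ML = 96.46 MU

96.46 MU


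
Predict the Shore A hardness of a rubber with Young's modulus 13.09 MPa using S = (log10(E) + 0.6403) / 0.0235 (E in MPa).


log10(E) = 0.0235*S - 0.6403  =>  S = (log10(E) + 0.6403) / 0.0235
log10(13.09) = 1.116940
S = (1.116940 + 0.6403) / 0.0235 = 1.757240 / 0.0235
S = 74.8

Shore A = 74.8


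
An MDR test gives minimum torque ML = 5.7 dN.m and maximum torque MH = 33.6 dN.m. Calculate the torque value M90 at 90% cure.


M90 = ML + 0.9 * (MH - ML)
M90 = 5.7 + 0.9 * (33.6 - 5.7)
M90 = 5.7 + 0.9 * 27.9
M90 = 30.81 dN.m

30.81 dN.m


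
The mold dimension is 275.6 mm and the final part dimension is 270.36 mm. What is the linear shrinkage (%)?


Shrinkage = (mold - part) / mold * 100
= (275.6 - 270.36) / 275.6 * 100
= 5.24 / 275.6 * 100
= 1.9%

1.9%


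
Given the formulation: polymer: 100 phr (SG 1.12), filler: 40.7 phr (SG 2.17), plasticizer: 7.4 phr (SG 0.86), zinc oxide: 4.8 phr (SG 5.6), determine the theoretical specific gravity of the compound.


Sum of weights = 152.9
Volume contributions:
  polymer: 100/1.12 = 89.2857
  filler: 40.7/2.17 = 18.7558
  plasticizer: 7.4/0.86 = 8.6047
  zinc oxide: 4.8/5.6 = 0.8571
Sum of volumes = 117.5033
SG = 152.9 / 117.5033 = 1.301

SG = 1.301


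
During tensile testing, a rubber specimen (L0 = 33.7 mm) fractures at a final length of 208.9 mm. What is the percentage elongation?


Elongation = (Lf - L0) / L0 * 100
= (208.9 - 33.7) / 33.7 * 100
= 175.2 / 33.7 * 100
= 519.9%

519.9%


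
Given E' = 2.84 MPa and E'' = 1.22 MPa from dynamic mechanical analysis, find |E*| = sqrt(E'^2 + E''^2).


|E*| = sqrt(E'^2 + E''^2)
= sqrt(2.84^2 + 1.22^2)
= sqrt(8.0656 + 1.4884)
= 3.091 MPa

3.091 MPa


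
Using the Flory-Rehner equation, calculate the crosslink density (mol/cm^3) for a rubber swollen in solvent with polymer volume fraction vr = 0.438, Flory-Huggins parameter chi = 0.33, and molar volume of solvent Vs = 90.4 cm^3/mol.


ln(1 - vr) = ln(1 - 0.438) = -0.5763
Numerator = -((-0.5763) + 0.438 + 0.33 * 0.438^2) = 0.0749
Denominator = 90.4 * (0.438^(1/3) - 0.438/2) = 48.8554
nu = 0.0749 / 48.8554 = 0.0015 mol/cm^3

0.0015 mol/cm^3


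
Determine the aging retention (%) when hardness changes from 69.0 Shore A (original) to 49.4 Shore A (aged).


Retention = aged / original * 100
= 49.4 / 69.0 * 100
= 71.6%

71.6%


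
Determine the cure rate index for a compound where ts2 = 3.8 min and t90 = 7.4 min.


CRI = 100 / (t90 - ts2)
= 100 / (7.4 - 3.8)
= 100 / 3.6
= 27.78 min^-1

27.78 min^-1


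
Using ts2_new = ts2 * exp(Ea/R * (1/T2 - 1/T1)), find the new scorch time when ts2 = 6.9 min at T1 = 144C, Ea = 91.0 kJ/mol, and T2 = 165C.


Convert temperatures: T1 = 144 + 273.15 = 417.15 K, T2 = 165 + 273.15 = 438.15 K
ts2_new = 6.9 * exp(91000 / 8.314 * (1/438.15 - 1/417.15))
1/T2 - 1/T1 = -1.1490e-04
ts2_new = 1.96 min

1.96 min


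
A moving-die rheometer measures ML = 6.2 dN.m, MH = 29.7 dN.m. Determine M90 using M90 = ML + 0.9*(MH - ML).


M90 = ML + 0.9 * (MH - ML)
M90 = 6.2 + 0.9 * (29.7 - 6.2)
M90 = 6.2 + 0.9 * 23.5
M90 = 27.35 dN.m

27.35 dN.m


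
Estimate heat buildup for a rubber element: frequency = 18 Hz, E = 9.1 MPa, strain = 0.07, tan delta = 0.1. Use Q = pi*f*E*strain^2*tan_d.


Q = pi * f * E * strain^2 * tan_d
= pi * 18 * 9.1 * 0.07^2 * 0.1
= pi * 18 * 9.1 * 0.0049 * 0.1
= 0.2522

Q = 0.2522


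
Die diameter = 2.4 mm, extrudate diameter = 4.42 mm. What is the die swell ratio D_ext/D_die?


Die swell ratio = D_extrudate / D_die
= 4.42 / 2.4
= 1.842

Die swell = 1.842


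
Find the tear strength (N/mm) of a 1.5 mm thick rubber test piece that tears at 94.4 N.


Tear strength = force / thickness
= 94.4 / 1.5
= 62.93 N/mm

62.93 N/mm


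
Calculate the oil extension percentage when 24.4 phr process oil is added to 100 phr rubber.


Oil % = oil / (100 + oil) * 100
= 24.4 / (100 + 24.4) * 100
= 24.4 / 124.4 * 100
= 19.61%

19.61%


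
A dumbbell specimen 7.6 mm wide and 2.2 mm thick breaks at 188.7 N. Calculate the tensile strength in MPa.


Area = width * thickness = 7.6 * 2.2 = 16.72 mm^2
TS = force / area = 188.7 / 16.72 = 11.29 MPa

11.29 MPa


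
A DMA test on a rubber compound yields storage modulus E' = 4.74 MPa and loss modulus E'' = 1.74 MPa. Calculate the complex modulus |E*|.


|E*| = sqrt(E'^2 + E''^2)
= sqrt(4.74^2 + 1.74^2)
= sqrt(22.4676 + 3.0276)
= 5.049 MPa

5.049 MPa


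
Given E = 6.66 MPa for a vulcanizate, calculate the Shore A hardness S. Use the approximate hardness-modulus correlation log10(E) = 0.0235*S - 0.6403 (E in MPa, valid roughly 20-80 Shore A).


log10(E) = 0.0235*S - 0.6403  =>  S = (log10(E) + 0.6403) / 0.0235
log10(6.66) = 0.823474
S = (0.823474 + 0.6403) / 0.0235 = 1.463774 / 0.0235
S = 62.3

Shore A = 62.3


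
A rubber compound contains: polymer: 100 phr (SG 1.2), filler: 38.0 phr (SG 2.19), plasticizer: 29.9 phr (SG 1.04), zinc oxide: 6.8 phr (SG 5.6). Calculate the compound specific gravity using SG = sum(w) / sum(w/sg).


Sum of weights = 174.7
Volume contributions:
  polymer: 100/1.2 = 83.3333
  filler: 38.0/2.19 = 17.3516
  plasticizer: 29.9/1.04 = 28.7500
  zinc oxide: 6.8/5.6 = 1.2143
Sum of volumes = 130.6492
SG = 174.7 / 130.6492 = 1.337

SG = 1.337


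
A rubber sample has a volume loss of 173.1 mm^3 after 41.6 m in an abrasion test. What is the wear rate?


Rate = volume_loss / distance
= 173.1 / 41.6
= 4.161 mm^3/m

4.161 mm^3/m


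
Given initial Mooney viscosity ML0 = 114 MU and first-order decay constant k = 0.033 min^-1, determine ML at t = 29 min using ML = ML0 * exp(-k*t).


ML = ML0 * exp(-k * t)
ML = 114 * exp(-0.033 * 29)
ML = 114 * 0.3840
ML = 43.78 MU

43.78 MU


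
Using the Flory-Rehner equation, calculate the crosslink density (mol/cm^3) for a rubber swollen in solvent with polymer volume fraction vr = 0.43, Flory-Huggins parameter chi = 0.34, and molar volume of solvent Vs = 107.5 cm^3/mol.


ln(1 - vr) = ln(1 - 0.43) = -0.5621
Numerator = -((-0.5621) + 0.43 + 0.34 * 0.43^2) = 0.0693
Denominator = 107.5 * (0.43^(1/3) - 0.43/2) = 58.0268
nu = 0.0693 / 58.0268 = 0.0012 mol/cm^3

0.0012 mol/cm^3


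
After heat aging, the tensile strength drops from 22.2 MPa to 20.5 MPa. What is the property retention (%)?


Retention = aged / original * 100
= 20.5 / 22.2 * 100
= 92.3%

92.3%


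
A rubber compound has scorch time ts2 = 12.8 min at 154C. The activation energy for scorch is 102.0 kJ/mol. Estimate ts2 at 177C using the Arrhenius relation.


Convert temperatures: T1 = 154 + 273.15 = 427.15 K, T2 = 177 + 273.15 = 450.15 K
ts2_new = 12.8 * exp(102000 / 8.314 * (1/450.15 - 1/427.15))
1/T2 - 1/T1 = -1.1962e-04
ts2_new = 2.95 min

2.95 min


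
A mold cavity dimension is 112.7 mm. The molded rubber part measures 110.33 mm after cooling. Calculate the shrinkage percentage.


Shrinkage = (mold - part) / mold * 100
= (112.7 - 110.33) / 112.7 * 100
= 2.37 / 112.7 * 100
= 2.1%

2.1%


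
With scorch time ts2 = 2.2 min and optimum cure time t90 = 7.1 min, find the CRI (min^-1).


CRI = 100 / (t90 - ts2)
= 100 / (7.1 - 2.2)
= 100 / 4.9
= 20.41 min^-1

20.41 min^-1


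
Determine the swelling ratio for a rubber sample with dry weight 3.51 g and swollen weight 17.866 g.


Q = W_swollen / W_dry
Q = 17.866 / 3.51
Q = 5.09

Q = 5.09


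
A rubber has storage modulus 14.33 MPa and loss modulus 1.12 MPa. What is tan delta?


tan delta = E'' / E'
= 1.12 / 14.33
= 0.0782

tan delta = 0.0782


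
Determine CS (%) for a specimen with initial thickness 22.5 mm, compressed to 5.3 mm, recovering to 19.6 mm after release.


CS = (t0 - recovered) / (t0 - ts) * 100
= (22.5 - 19.6) / (22.5 - 5.3) * 100
= 2.9 / 17.2 * 100
= 16.9%

16.9%


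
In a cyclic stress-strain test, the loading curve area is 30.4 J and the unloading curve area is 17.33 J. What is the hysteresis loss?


Hysteresis loss = loading - unloading
= 30.4 - 17.33
= 13.07 J

13.07 J


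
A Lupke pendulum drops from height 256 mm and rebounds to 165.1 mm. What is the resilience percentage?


Resilience = h_rebound / h_drop * 100
= 165.1 / 256 * 100
= 64.5%

64.5%


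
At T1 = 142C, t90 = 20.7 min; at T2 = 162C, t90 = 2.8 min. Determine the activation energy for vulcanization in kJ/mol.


T1 = 415.15 K, T2 = 435.15 K
1/T1 - 1/T2 = 1.1071e-04
ln(t1/t2) = ln(20.7/2.8) = 2.0005
Ea = 8.314 * 2.0005 / 1.1071e-04 = 150233.1285 J/mol
Ea = 150.23 kJ/mol

150.23 kJ/mol


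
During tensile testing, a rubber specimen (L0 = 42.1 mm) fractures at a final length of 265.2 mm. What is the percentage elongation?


Elongation = (Lf - L0) / L0 * 100
= (265.2 - 42.1) / 42.1 * 100
= 223.1 / 42.1 * 100
= 529.9%

529.9%


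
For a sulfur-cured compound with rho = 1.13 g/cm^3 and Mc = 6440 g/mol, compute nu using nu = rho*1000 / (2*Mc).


nu = rho * 1000 / (2 * Mc)
nu = 1.13 * 1000 / (2 * 6440)
nu = 1130.0 / 12880
nu = 0.0877 mol/L

0.0877 mol/L


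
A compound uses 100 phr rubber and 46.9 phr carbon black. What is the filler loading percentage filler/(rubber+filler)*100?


Filler % = filler / (rubber + filler) * 100
= 46.9 / (100 + 46.9) * 100
= 46.9 / 146.9 * 100
= 31.93%

31.93%


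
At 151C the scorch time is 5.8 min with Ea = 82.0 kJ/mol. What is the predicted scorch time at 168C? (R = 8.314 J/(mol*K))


Convert temperatures: T1 = 151 + 273.15 = 424.15 K, T2 = 168 + 273.15 = 441.15 K
ts2_new = 5.8 * exp(82000 / 8.314 * (1/441.15 - 1/424.15))
1/T2 - 1/T1 = -9.0854e-05
ts2_new = 2.37 min

2.37 min


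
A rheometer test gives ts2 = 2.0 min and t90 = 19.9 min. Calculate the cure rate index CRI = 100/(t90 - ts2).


CRI = 100 / (t90 - ts2)
= 100 / (19.9 - 2.0)
= 100 / 17.9
= 5.59 min^-1

5.59 min^-1


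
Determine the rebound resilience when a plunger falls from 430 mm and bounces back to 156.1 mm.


Resilience = h_rebound / h_drop * 100
= 156.1 / 430 * 100
= 36.3%

36.3%


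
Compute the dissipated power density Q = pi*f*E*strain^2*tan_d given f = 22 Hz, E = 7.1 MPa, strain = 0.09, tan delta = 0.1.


Q = pi * f * E * strain^2 * tan_d
= pi * 22 * 7.1 * 0.09^2 * 0.1
= pi * 22 * 7.1 * 0.0081 * 0.1
= 0.3975

Q = 0.3975


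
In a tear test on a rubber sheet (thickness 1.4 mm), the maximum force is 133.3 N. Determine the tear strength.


Tear strength = force / thickness
= 133.3 / 1.4
= 95.21 N/mm

95.21 N/mm


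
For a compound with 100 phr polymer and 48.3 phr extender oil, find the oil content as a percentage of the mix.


Oil % = oil / (100 + oil) * 100
= 48.3 / (100 + 48.3) * 100
= 48.3 / 148.3 * 100
= 32.57%

32.57%


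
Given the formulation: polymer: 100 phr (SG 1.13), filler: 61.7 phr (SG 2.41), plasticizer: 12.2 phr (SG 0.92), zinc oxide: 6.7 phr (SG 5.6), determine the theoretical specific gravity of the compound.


Sum of weights = 180.6
Volume contributions:
  polymer: 100/1.13 = 88.4956
  filler: 61.7/2.41 = 25.6017
  plasticizer: 12.2/0.92 = 13.2609
  zinc oxide: 6.7/5.6 = 1.1964
Sum of volumes = 128.5545
SG = 180.6 / 128.5545 = 1.405

SG = 1.405


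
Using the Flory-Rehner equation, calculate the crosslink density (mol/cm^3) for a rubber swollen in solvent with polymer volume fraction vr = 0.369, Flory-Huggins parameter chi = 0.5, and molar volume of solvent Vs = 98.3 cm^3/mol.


ln(1 - vr) = ln(1 - 0.369) = -0.4604
Numerator = -((-0.4604) + 0.369 + 0.5 * 0.369^2) = 0.0234
Denominator = 98.3 * (0.369^(1/3) - 0.369/2) = 52.3701
nu = 0.0234 / 52.3701 = 4.4623e-04 mol/cm^3

4.4623e-04 mol/cm^3


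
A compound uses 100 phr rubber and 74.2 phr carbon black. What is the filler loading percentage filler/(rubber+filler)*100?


Filler % = filler / (rubber + filler) * 100
= 74.2 / (100 + 74.2) * 100
= 74.2 / 174.2 * 100
= 42.59%

42.59%


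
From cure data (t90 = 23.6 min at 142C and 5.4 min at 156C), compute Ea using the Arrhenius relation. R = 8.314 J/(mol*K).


T1 = 415.15 K, T2 = 429.15 K
1/T1 - 1/T2 = 7.8580e-05
ln(t1/t2) = ln(23.6/5.4) = 1.4748
Ea = 8.314 * 1.4748 / 7.8580e-05 = 156042.6568 J/mol
Ea = 156.04 kJ/mol

156.04 kJ/mol


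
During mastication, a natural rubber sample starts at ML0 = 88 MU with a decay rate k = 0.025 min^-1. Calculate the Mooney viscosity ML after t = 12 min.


ML = ML0 * exp(-k * t)
ML = 88 * exp(-0.025 * 12)
ML = 88 * 0.7408
ML = 65.19 MU

65.19 MU


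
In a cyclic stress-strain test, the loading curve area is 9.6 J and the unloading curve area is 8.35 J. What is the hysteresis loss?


Hysteresis loss = loading - unloading
= 9.6 - 8.35
= 1.25 J

1.25 J


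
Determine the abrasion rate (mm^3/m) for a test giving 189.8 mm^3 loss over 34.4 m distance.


Rate = volume_loss / distance
= 189.8 / 34.4
= 5.517 mm^3/m

5.517 mm^3/m


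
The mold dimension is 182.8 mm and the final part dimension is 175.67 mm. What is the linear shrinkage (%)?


Shrinkage = (mold - part) / mold * 100
= (182.8 - 175.67) / 182.8 * 100
= 7.13 / 182.8 * 100
= 3.9%

3.9%


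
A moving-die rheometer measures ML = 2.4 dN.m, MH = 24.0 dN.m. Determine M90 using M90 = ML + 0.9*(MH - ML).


M90 = ML + 0.9 * (MH - ML)
M90 = 2.4 + 0.9 * (24.0 - 2.4)
M90 = 2.4 + 0.9 * 21.6
M90 = 21.84 dN.m

21.84 dN.m


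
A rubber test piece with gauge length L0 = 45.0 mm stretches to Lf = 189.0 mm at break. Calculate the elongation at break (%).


Elongation = (Lf - L0) / L0 * 100
= (189.0 - 45.0) / 45.0 * 100
= 144.0 / 45.0 * 100
= 320.0%

320.0%


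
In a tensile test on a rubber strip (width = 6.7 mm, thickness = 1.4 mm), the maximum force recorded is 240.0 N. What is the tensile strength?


Area = width * thickness = 6.7 * 1.4 = 9.38 mm^2
TS = force / area = 240.0 / 9.38 = 25.59 MPa

25.59 MPa


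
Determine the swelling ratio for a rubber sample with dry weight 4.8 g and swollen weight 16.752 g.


Q = W_swollen / W_dry
Q = 16.752 / 4.8
Q = 3.49

Q = 3.49


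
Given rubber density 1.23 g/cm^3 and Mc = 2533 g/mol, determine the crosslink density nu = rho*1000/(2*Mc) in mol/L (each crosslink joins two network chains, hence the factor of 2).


nu = rho * 1000 / (2 * Mc)
nu = 1.23 * 1000 / (2 * 2533)
nu = 1230.0 / 5066
nu = 0.2428 mol/L

0.2428 mol/L


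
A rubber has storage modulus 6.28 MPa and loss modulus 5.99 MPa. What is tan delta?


tan delta = E'' / E'
= 5.99 / 6.28
= 0.9538

tan delta = 0.9538


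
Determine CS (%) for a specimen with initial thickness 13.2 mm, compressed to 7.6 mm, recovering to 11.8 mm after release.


CS = (t0 - recovered) / (t0 - ts) * 100
= (13.2 - 11.8) / (13.2 - 7.6) * 100
= 1.4 / 5.6 * 100
= 25.0%

25.0%


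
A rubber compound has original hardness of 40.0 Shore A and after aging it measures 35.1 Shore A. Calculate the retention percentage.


Retention = aged / original * 100
= 35.1 / 40.0 * 100
= 87.8%

87.8%


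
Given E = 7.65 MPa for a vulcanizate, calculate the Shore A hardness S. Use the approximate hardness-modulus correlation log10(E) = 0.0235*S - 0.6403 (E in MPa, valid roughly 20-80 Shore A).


log10(E) = 0.0235*S - 0.6403  =>  S = (log10(E) + 0.6403) / 0.0235
log10(7.65) = 0.883661
S = (0.883661 + 0.6403) / 0.0235 = 1.523961 / 0.0235
S = 64.8

Shore A = 64.8


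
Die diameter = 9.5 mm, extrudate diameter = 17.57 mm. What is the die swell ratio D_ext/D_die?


Die swell ratio = D_extrudate / D_die
= 17.57 / 9.5
= 1.849

Die swell = 1.849


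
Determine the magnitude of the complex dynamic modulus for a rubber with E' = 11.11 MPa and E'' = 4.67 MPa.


|E*| = sqrt(E'^2 + E''^2)
= sqrt(11.11^2 + 4.67^2)
= sqrt(123.4321 + 21.8089)
= 12.052 MPa

12.052 MPa


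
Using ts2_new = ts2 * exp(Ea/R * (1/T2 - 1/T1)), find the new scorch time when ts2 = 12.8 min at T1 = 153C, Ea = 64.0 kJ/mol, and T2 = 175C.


Convert temperatures: T1 = 153 + 273.15 = 426.15 K, T2 = 175 + 273.15 = 448.15 K
ts2_new = 12.8 * exp(64000 / 8.314 * (1/448.15 - 1/426.15))
1/T2 - 1/T1 = -1.1520e-04
ts2_new = 5.27 min

5.27 min


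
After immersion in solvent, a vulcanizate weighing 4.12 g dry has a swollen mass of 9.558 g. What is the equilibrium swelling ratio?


Q = W_swollen / W_dry
Q = 9.558 / 4.12
Q = 2.32

Q = 2.32


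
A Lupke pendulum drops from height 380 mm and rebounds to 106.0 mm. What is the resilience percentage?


Resilience = h_rebound / h_drop * 100
= 106.0 / 380 * 100
= 27.9%

27.9%


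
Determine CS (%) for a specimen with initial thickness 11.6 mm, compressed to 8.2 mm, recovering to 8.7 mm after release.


CS = (t0 - recovered) / (t0 - ts) * 100
= (11.6 - 8.7) / (11.6 - 8.2) * 100
= 2.9 / 3.4 * 100
= 85.3%

85.3%


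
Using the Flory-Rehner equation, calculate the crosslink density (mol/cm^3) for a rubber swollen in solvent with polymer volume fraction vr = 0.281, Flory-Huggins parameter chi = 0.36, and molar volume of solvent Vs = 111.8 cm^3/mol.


ln(1 - vr) = ln(1 - 0.281) = -0.3299
Numerator = -((-0.3299) + 0.281 + 0.36 * 0.281^2) = 0.0205
Denominator = 111.8 * (0.281^(1/3) - 0.281/2) = 57.5201
nu = 0.0205 / 57.5201 = 3.5584e-04 mol/cm^3

3.5584e-04 mol/cm^3


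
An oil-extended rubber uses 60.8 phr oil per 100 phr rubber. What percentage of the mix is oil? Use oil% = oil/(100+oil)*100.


Oil % = oil / (100 + oil) * 100
= 60.8 / (100 + 60.8) * 100
= 60.8 / 160.8 * 100
= 37.81%

37.81%


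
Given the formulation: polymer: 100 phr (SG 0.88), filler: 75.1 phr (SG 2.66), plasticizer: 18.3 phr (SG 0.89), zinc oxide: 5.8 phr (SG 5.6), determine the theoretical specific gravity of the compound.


Sum of weights = 199.2
Volume contributions:
  polymer: 100/0.88 = 113.6364
  filler: 75.1/2.66 = 28.2331
  plasticizer: 18.3/0.89 = 20.5618
  zinc oxide: 5.8/5.6 = 1.0357
Sum of volumes = 163.4670
SG = 199.2 / 163.4670 = 1.219

SG = 1.219


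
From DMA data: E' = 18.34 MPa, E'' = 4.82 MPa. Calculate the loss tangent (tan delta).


tan delta = E'' / E'
= 4.82 / 18.34
= 0.2628

tan delta = 0.2628


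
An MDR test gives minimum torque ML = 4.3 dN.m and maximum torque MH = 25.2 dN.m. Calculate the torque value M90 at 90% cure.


M90 = ML + 0.9 * (MH - ML)
M90 = 4.3 + 0.9 * (25.2 - 4.3)
M90 = 4.3 + 0.9 * 20.9
M90 = 23.11 dN.m

23.11 dN.m


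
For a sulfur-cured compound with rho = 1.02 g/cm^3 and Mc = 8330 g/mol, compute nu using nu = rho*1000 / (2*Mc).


nu = rho * 1000 / (2 * Mc)
nu = 1.02 * 1000 / (2 * 8330)
nu = 1020.0 / 16660
nu = 0.0612 mol/L

0.0612 mol/L


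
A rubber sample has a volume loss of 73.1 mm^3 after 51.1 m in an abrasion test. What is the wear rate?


Rate = volume_loss / distance
= 73.1 / 51.1
= 1.431 mm^3/m

1.431 mm^3/m


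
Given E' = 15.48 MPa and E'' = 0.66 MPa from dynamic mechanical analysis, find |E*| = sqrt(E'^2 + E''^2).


|E*| = sqrt(E'^2 + E''^2)
= sqrt(15.48^2 + 0.66^2)
= sqrt(239.6304 + 0.4356)
= 15.494 MPa

15.494 MPa


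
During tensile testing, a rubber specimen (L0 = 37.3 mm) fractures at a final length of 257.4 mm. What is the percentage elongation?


Elongation = (Lf - L0) / L0 * 100
= (257.4 - 37.3) / 37.3 * 100
= 220.1 / 37.3 * 100
= 590.1%

590.1%


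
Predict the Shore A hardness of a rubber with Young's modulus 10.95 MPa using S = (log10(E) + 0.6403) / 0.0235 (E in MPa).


log10(E) = 0.0235*S - 0.6403  =>  S = (log10(E) + 0.6403) / 0.0235
log10(10.95) = 1.039414
S = (1.039414 + 0.6403) / 0.0235 = 1.679714 / 0.0235
S = 71.5

Shore A = 71.5


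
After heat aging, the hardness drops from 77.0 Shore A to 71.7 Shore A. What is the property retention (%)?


Retention = aged / original * 100
= 71.7 / 77.0 * 100
= 93.1%

93.1%


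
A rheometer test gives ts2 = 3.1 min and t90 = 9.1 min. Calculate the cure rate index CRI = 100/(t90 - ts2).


CRI = 100 / (t90 - ts2)
= 100 / (9.1 - 3.1)
= 100 / 6.0
= 16.67 min^-1

16.67 min^-1


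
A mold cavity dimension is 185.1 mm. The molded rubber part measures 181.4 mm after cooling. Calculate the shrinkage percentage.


Shrinkage = (mold - part) / mold * 100
= (185.1 - 181.4) / 185.1 * 100
= 3.7 / 185.1 * 100
= 2.0%

2.0%


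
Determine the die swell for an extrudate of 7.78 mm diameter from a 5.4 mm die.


Die swell ratio = D_extrudate / D_die
= 7.78 / 5.4
= 1.441

Die swell = 1.441


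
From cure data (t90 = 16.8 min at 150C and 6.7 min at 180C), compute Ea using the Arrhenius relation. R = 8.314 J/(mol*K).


T1 = 423.15 K, T2 = 453.15 K
1/T1 - 1/T2 = 1.5645e-04
ln(t1/t2) = ln(16.8/6.7) = 0.9193
Ea = 8.314 * 0.9193 / 1.5645e-04 = 48850.4788 J/mol
Ea = 48.85 kJ/mol

48.85 kJ/mol


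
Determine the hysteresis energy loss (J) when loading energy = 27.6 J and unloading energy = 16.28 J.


Hysteresis loss = loading - unloading
= 27.6 - 16.28
= 11.32 J

11.32 J


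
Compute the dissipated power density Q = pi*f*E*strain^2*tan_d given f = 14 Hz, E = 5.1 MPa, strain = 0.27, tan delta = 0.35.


Q = pi * f * E * strain^2 * tan_d
= pi * 14 * 5.1 * 0.27^2 * 0.35
= pi * 14 * 5.1 * 0.0729 * 0.35
= 5.7233

Q = 5.7233


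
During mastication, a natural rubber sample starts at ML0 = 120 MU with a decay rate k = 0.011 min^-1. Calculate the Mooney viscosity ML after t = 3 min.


ML = ML0 * exp(-k * t)
ML = 120 * exp(-0.011 * 3)
ML = 120 * 0.9675
ML = 116.1 MU

116.1 MU


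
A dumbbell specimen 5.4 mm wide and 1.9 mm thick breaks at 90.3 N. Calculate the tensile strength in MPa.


Area = width * thickness = 5.4 * 1.9 = 10.26 mm^2
TS = force / area = 90.3 / 10.26 = 8.8 MPa

8.8 MPa


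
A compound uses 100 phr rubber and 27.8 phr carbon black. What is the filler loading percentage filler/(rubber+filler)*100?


Filler % = filler / (rubber + filler) * 100
= 27.8 / (100 + 27.8) * 100
= 27.8 / 127.8 * 100
= 21.75%

21.75%


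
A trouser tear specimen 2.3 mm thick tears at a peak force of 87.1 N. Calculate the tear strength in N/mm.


Tear strength = force / thickness
= 87.1 / 2.3
= 37.87 N/mm

37.87 N/mm


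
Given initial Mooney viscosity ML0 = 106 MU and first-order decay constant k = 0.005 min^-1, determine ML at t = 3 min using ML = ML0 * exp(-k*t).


ML = ML0 * exp(-k * t)
ML = 106 * exp(-0.005 * 3)
ML = 106 * 0.9851
ML = 104.42 MU

104.42 MU


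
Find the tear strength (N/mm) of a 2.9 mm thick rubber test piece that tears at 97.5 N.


Tear strength = force / thickness
= 97.5 / 2.9
= 33.62 N/mm

33.62 N/mm


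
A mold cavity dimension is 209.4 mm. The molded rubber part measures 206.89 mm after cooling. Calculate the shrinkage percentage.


Shrinkage = (mold - part) / mold * 100
= (209.4 - 206.89) / 209.4 * 100
= 2.51 / 209.4 * 100
= 1.2%

1.2%


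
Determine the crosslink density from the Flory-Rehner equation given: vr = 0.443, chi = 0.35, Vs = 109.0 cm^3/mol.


ln(1 - vr) = ln(1 - 0.443) = -0.5852
Numerator = -((-0.5852) + 0.443 + 0.35 * 0.443^2) = 0.0735
Denominator = 109.0 * (0.443^(1/3) - 0.443/2) = 58.9489
nu = 0.0735 / 58.9489 = 0.0012 mol/cm^3

0.0012 mol/cm^3


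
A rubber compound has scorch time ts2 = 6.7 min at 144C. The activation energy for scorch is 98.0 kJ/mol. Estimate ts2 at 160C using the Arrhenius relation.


Convert temperatures: T1 = 144 + 273.15 = 417.15 K, T2 = 160 + 273.15 = 433.15 K
ts2_new = 6.7 * exp(98000 / 8.314 * (1/433.15 - 1/417.15))
1/T2 - 1/T1 = -8.8550e-05
ts2_new = 2.36 min

2.36 min


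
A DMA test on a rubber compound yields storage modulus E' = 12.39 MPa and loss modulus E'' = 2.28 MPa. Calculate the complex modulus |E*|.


|E*| = sqrt(E'^2 + E''^2)
= sqrt(12.39^2 + 2.28^2)
= sqrt(153.5121 + 5.1984)
= 12.598 MPa

12.598 MPa


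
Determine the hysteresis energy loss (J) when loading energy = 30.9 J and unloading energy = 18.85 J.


Hysteresis loss = loading - unloading
= 30.9 - 18.85
= 12.05 J

12.05 J


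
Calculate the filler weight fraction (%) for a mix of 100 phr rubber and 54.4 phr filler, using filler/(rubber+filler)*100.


Filler % = filler / (rubber + filler) * 100
= 54.4 / (100 + 54.4) * 100
= 54.4 / 154.4 * 100
= 35.23%

35.23%


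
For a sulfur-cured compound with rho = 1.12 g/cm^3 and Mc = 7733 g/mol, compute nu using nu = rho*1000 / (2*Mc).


nu = rho * 1000 / (2 * Mc)
nu = 1.12 * 1000 / (2 * 7733)
nu = 1120.0 / 15466
nu = 0.0724 mol/L

0.0724 mol/L


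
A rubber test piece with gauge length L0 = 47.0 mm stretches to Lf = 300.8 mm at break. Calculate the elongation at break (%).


Elongation = (Lf - L0) / L0 * 100
= (300.8 - 47.0) / 47.0 * 100
= 253.8 / 47.0 * 100
= 540.0%

540.0%


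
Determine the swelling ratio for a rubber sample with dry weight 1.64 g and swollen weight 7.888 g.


Q = W_swollen / W_dry
Q = 7.888 / 1.64
Q = 4.81

Q = 4.81


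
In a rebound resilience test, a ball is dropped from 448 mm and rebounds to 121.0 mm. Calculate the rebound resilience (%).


Resilience = h_rebound / h_drop * 100
= 121.0 / 448 * 100
= 27.0%

27.0%


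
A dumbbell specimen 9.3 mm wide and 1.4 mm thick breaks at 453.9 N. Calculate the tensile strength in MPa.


Area = width * thickness = 9.3 * 1.4 = 13.02 mm^2
TS = force / area = 453.9 / 13.02 = 34.86 MPa

34.86 MPa


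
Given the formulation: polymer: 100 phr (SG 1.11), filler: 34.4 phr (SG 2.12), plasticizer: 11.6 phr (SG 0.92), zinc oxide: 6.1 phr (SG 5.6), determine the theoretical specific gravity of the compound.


Sum of weights = 152.1
Volume contributions:
  polymer: 100/1.11 = 90.0901
  filler: 34.4/2.12 = 16.2264
  plasticizer: 11.6/0.92 = 12.6087
  zinc oxide: 6.1/5.6 = 1.0893
Sum of volumes = 120.0145
SG = 152.1 / 120.0145 = 1.267

SG = 1.267


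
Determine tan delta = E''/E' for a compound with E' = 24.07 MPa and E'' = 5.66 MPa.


tan delta = E'' / E'
= 5.66 / 24.07
= 0.2351

tan delta = 0.2351


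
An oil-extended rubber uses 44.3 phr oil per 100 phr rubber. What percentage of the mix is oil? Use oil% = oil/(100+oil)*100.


Oil % = oil / (100 + oil) * 100
= 44.3 / (100 + 44.3) * 100
= 44.3 / 144.3 * 100
= 30.7%

30.7%


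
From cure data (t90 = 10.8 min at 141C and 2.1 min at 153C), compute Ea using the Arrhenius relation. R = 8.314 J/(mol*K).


T1 = 414.15 K, T2 = 426.15 K
1/T1 - 1/T2 = 6.7993e-05
ln(t1/t2) = ln(10.8/2.1) = 1.6376
Ea = 8.314 * 1.6376 / 6.7993e-05 = 200243.8069 J/mol
Ea = 200.24 kJ/mol

200.24 kJ/mol


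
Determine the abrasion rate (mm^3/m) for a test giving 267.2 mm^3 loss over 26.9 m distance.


Rate = volume_loss / distance
= 267.2 / 26.9
= 9.933 mm^3/m

9.933 mm^3/m


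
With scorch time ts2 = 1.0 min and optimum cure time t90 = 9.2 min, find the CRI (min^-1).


CRI = 100 / (t90 - ts2)
= 100 / (9.2 - 1.0)
= 100 / 8.2
= 12.2 min^-1

12.2 min^-1


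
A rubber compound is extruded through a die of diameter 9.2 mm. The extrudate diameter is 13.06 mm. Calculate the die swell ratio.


Die swell ratio = D_extrudate / D_die
= 13.06 / 9.2
= 1.42

Die swell = 1.42


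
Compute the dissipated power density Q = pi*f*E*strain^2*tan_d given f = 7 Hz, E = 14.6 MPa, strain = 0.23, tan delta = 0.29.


Q = pi * f * E * strain^2 * tan_d
= pi * 7 * 14.6 * 0.23^2 * 0.29
= pi * 7 * 14.6 * 0.0529 * 0.29
= 4.9255

Q = 4.9255


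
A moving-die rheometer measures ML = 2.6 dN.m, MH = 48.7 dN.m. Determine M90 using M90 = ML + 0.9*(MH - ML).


M90 = ML + 0.9 * (MH - ML)
M90 = 2.6 + 0.9 * (48.7 - 2.6)
M90 = 2.6 + 0.9 * 46.1
M90 = 44.09 dN.m

44.09 dN.m


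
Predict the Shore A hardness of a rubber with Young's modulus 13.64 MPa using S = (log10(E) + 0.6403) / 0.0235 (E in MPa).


log10(E) = 0.0235*S - 0.6403  =>  S = (log10(E) + 0.6403) / 0.0235
log10(13.64) = 1.134814
S = (1.134814 + 0.6403) / 0.0235 = 1.775114 / 0.0235
S = 75.5

Shore A = 75.5


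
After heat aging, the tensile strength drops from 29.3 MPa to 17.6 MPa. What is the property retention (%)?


Retention = aged / original * 100
= 17.6 / 29.3 * 100
= 60.1%

60.1%


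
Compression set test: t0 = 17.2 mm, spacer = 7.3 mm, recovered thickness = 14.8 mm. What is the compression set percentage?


CS = (t0 - recovered) / (t0 - ts) * 100
= (17.2 - 14.8) / (17.2 - 7.3) * 100
= 2.4 / 9.9 * 100
= 24.2%

24.2%


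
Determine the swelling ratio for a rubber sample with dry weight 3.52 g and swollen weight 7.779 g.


Q = W_swollen / W_dry
Q = 7.779 / 3.52
Q = 2.21

Q = 2.21


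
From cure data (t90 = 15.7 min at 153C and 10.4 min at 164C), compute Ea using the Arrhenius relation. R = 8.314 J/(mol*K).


T1 = 426.15 K, T2 = 437.15 K
1/T1 - 1/T2 = 5.9047e-05
ln(t1/t2) = ln(15.7/10.4) = 0.4119
Ea = 8.314 * 0.4119 / 5.9047e-05 = 57990.1930 J/mol
Ea = 57.99 kJ/mol

57.99 kJ/mol


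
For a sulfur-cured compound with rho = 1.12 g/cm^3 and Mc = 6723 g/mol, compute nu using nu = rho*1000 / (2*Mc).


nu = rho * 1000 / (2 * Mc)
nu = 1.12 * 1000 / (2 * 6723)
nu = 1120.0 / 13446
nu = 0.0833 mol/L

0.0833 mol/L


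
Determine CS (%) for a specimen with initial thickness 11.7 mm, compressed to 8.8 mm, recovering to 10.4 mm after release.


CS = (t0 - recovered) / (t0 - ts) * 100
= (11.7 - 10.4) / (11.7 - 8.8) * 100
= 1.3 / 2.9 * 100
= 44.8%

44.8%


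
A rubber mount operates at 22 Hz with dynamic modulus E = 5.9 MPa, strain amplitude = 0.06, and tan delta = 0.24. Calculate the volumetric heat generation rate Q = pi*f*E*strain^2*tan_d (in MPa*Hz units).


Q = pi * f * E * strain^2 * tan_d
= pi * 22 * 5.9 * 0.06^2 * 0.24
= pi * 22 * 5.9 * 0.0036 * 0.24
= 0.3523

Q = 0.3523


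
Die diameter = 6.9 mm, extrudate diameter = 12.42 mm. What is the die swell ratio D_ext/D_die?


Die swell ratio = D_extrudate / D_die
= 12.42 / 6.9
= 1.8

Die swell = 1.8


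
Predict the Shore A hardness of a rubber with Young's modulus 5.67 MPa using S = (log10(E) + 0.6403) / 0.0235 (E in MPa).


log10(E) = 0.0235*S - 0.6403  =>  S = (log10(E) + 0.6403) / 0.0235
log10(5.67) = 0.753583
S = (0.753583 + 0.6403) / 0.0235 = 1.393883 / 0.0235
S = 59.3

Shore A = 59.3


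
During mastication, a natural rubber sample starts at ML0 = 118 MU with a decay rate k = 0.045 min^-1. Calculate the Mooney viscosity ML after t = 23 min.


ML = ML0 * exp(-k * t)
ML = 118 * exp(-0.045 * 23)
ML = 118 * 0.3552
ML = 41.92 MU

41.92 MU


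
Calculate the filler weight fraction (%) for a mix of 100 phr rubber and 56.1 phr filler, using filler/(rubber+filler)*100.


Filler % = filler / (rubber + filler) * 100
= 56.1 / (100 + 56.1) * 100
= 56.1 / 156.1 * 100
= 35.94%

35.94%


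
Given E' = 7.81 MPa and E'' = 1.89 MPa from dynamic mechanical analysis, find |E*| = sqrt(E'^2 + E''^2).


|E*| = sqrt(E'^2 + E''^2)
= sqrt(7.81^2 + 1.89^2)
= sqrt(60.9961 + 3.5721)
= 8.035 MPa

8.035 MPa


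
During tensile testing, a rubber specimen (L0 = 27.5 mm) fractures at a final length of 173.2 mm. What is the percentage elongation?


Elongation = (Lf - L0) / L0 * 100
= (173.2 - 27.5) / 27.5 * 100
= 145.7 / 27.5 * 100
= 529.8%

529.8%


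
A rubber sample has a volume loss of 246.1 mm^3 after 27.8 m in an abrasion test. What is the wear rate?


Rate = volume_loss / distance
= 246.1 / 27.8
= 8.853 mm^3/m

8.853 mm^3/m


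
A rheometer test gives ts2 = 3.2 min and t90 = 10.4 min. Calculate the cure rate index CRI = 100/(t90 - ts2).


CRI = 100 / (t90 - ts2)
= 100 / (10.4 - 3.2)
= 100 / 7.2
= 13.89 min^-1

13.89 min^-1


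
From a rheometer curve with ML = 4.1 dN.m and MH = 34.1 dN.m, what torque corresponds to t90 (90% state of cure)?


M90 = ML + 0.9 * (MH - ML)
M90 = 4.1 + 0.9 * (34.1 - 4.1)
M90 = 4.1 + 0.9 * 30.0
M90 = 31.1 dN.m

31.1 dN.m


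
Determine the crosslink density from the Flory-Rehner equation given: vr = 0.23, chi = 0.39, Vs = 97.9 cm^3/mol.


ln(1 - vr) = ln(1 - 0.23) = -0.2614
Numerator = -((-0.2614) + 0.23 + 0.39 * 0.23^2) = 0.0107
Denominator = 97.9 * (0.23^(1/3) - 0.23/2) = 48.7241
nu = 0.0107 / 48.7241 = 2.2030e-04 mol/cm^3

2.2030e-04 mol/cm^3


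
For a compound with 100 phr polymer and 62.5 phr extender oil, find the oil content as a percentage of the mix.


Oil % = oil / (100 + oil) * 100
= 62.5 / (100 + 62.5) * 100
= 62.5 / 162.5 * 100
= 38.46%

38.46%


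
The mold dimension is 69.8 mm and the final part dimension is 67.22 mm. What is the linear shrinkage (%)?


Shrinkage = (mold - part) / mold * 100
= (69.8 - 67.22) / 69.8 * 100
= 2.58 / 69.8 * 100
= 3.7%

3.7%
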